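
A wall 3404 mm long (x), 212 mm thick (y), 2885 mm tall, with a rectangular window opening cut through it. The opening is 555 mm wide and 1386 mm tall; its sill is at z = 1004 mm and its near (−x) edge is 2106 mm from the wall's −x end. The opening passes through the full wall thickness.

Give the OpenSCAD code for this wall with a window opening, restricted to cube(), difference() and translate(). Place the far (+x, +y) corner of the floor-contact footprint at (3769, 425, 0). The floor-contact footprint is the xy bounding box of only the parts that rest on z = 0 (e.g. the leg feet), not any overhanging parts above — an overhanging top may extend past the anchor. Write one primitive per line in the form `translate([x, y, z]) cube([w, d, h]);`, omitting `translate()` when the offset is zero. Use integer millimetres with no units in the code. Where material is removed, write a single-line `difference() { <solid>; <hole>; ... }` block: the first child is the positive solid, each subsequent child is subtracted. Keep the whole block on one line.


difference() { translate([365, 213, 0]) cube([3404, 212, 2885]); translate([2471, 213, 1004]) cube([555, 212, 1386]); }


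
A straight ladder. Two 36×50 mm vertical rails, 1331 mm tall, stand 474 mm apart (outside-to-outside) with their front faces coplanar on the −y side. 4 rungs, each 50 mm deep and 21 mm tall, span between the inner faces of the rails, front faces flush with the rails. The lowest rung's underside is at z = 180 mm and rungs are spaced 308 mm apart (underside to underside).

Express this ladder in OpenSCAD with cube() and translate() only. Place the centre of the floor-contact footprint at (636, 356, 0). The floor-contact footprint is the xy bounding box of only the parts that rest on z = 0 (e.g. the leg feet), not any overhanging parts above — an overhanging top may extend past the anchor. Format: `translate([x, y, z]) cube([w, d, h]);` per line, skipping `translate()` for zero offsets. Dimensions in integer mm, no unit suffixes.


// rung span = 474 - 2*36 = 402
// rung[k] z = 180 + k*308
translate([399, 331, 0]) cube([36, 50, 1331]);
translate([837, 331, 0]) cube([36, 50, 1331]);
translate([435, 331, 180]) cube([402, 50, 21]);
translate([435, 331, 488]) cube([402, 50, 21]);
translate([435, 331, 796]) cube([402, 50, 21]);
translate([435, 331, 1104]) cube([402, 50, 21]);


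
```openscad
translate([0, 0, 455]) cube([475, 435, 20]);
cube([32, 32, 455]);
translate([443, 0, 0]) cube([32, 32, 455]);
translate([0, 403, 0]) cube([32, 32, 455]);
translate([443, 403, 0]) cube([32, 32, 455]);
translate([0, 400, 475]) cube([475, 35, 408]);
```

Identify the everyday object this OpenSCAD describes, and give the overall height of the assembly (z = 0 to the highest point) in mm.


A chair. The overall height is 883 mm.

A slab on four corner posts with a tall panel at the back — a chair. The seat slab sits at z = 455 with thickness 20, and the 408 mm backrest starts at the seat top, so the overall height is 455 + 20 + 408 = 883 mm.


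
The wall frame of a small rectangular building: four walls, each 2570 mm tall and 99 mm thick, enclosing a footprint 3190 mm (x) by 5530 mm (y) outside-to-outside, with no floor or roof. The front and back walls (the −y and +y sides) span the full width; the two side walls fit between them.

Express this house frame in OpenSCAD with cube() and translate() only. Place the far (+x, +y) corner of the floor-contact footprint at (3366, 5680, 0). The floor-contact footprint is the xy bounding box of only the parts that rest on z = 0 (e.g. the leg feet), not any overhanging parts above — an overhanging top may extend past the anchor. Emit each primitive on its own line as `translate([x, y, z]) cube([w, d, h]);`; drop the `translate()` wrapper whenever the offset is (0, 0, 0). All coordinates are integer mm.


translate([176, 150, 0]) cube([3190, 99, 2570]);
translate([176, 5581, 0]) cube([3190, 99, 2570]);
translate([176, 249, 0]) cube([99, 5332, 2570]);
translate([3267, 249, 0]) cube([99, 5332, 2570]);


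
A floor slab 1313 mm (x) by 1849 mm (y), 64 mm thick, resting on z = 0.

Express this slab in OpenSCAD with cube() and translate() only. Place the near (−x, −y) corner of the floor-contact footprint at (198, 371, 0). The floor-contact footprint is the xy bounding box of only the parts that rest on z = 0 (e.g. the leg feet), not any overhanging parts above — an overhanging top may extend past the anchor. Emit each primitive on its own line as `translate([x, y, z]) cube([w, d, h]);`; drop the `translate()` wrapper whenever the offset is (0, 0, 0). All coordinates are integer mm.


translate([198, 371, 0]) cube([1313, 1849, 64]);


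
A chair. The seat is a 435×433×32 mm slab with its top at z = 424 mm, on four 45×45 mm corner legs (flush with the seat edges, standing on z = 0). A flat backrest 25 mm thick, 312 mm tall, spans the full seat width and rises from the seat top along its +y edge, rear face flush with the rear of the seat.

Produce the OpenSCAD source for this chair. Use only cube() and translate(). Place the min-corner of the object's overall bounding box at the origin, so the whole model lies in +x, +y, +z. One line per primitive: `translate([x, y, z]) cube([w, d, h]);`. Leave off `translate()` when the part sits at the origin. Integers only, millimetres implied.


// leg_h = 424 - 32 = 392
translate([0, 0, 392]) cube([435, 433, 32]);
cube([45, 45, 392]);
translate([390, 0, 0]) cube([45, 45, 392]);
translate([0, 388, 0]) cube([45, 45, 392]);
translate([390, 388, 0]) cube([45, 45, 392]);
translate([0, 408, 424]) cube([435, 25, 312]);


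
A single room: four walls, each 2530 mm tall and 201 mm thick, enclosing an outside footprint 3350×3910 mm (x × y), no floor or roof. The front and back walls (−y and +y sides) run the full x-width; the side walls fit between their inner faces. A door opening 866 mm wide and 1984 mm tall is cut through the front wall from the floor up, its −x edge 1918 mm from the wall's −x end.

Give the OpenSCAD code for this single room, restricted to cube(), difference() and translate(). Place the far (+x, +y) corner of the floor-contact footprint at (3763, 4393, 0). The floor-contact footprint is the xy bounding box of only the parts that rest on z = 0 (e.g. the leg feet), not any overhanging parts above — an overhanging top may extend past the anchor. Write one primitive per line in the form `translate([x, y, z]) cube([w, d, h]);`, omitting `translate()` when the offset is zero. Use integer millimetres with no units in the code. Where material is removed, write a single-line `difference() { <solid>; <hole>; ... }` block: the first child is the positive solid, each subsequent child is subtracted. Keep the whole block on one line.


difference() { translate([413, 483, 0]) cube([3350, 201, 2530]); translate([2331, 483, 0]) cube([866, 201, 1984]); }
translate([413, 4192, 0]) cube([3350, 201, 2530]);
translate([413, 684, 0]) cube([201, 3508, 2530]);
translate([3562, 684, 0]) cube([201, 3508, 2530]);


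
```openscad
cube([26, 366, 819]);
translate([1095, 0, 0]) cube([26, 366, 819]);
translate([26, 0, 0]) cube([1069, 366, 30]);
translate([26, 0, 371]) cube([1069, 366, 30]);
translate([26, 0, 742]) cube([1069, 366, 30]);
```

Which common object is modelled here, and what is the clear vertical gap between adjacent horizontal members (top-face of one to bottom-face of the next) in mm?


A bookshelf. The clear shelf gap is 341 mm.

Two tall side panels with 3 horizontal boards between them — a bookshelf. The first two shelf undersides are at z = 0 and z = 371; with shelf thickness 30, the clear gap is 371 − 0 − 30 = 341 mm.


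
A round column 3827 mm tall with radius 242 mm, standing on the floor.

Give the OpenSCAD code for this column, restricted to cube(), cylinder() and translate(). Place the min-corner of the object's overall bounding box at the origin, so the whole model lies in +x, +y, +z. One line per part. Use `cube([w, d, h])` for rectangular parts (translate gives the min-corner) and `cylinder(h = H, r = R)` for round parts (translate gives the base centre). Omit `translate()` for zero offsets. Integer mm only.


translate([242, 242, 0]) cylinder(h = 3827, r = 242);


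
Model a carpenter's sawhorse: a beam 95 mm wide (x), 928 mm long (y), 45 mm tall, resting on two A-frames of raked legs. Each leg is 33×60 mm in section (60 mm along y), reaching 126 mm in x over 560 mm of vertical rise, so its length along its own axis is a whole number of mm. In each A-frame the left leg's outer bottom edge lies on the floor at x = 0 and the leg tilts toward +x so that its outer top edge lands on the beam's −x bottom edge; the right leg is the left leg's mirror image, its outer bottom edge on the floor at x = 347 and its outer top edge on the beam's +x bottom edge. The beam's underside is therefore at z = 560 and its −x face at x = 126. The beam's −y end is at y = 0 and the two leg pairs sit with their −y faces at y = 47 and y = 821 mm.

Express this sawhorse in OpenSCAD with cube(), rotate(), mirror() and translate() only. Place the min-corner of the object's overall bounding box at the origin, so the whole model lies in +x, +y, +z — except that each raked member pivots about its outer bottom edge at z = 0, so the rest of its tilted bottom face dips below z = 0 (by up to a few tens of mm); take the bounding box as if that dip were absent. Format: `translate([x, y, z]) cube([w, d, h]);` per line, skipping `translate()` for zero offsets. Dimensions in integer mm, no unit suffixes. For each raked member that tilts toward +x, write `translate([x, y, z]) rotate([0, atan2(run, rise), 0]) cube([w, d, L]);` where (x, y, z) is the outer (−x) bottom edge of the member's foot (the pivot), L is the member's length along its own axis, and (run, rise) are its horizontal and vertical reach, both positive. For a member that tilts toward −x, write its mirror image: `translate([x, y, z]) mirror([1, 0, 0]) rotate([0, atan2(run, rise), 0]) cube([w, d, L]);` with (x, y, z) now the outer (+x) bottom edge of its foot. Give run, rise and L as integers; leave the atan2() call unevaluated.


translate([126, 0, 560]) cube([95, 928, 45]);
translate([0, 47, 0]) rotate([0, atan2(126, 560), 0]) cube([33, 60, 574]);
translate([347, 47, 0]) mirror([1, 0, 0]) rotate([0, atan2(126, 560), 0]) cube([33, 60, 574]);
translate([0, 821, 0]) rotate([0, atan2(126, 560), 0]) cube([33, 60, 574]);
translate([347, 821, 0]) mirror([1, 0, 0]) rotate([0, atan2(126, 560), 0]) cube([33, 60, 574]);


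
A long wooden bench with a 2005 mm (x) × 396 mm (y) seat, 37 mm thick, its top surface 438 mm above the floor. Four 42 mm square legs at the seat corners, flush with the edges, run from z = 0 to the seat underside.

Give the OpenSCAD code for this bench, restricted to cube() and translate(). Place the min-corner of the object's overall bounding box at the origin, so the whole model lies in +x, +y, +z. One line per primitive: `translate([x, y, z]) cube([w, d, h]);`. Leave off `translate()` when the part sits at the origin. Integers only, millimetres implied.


// leg_h = 438 − 37 = 401
translate([0, 0, 401]) cube([2005, 396, 37]);
cube([42, 42, 401]);
translate([0, 354, 0]) cube([42, 42, 401]);
translate([1963, 0, 0]) cube([42, 42, 401]);
translate([1963, 354, 0]) cube([42, 42, 401]);


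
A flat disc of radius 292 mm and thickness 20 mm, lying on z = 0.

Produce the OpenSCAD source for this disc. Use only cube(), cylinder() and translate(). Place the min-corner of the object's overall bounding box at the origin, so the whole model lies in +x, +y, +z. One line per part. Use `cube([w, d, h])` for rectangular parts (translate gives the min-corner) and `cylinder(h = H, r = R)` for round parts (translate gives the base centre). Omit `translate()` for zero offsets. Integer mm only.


translate([292, 292, 0]) cylinder(h = 20, r = 292);


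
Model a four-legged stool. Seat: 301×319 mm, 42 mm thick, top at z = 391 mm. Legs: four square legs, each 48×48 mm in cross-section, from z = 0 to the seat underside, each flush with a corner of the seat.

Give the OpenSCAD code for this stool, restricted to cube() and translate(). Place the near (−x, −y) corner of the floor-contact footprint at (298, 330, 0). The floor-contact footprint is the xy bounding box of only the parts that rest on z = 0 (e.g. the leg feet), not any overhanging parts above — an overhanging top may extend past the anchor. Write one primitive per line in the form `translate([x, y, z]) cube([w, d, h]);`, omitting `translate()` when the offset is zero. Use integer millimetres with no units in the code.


translate([298, 330, 349]) cube([301, 319, 42]);
translate([298, 330, 0]) cube([48, 48, 349]);
translate([551, 330, 0]) cube([48, 48, 349]);
translate([298, 601, 0]) cube([48, 48, 349]);
translate([551, 601, 0]) cube([48, 48, 349]);


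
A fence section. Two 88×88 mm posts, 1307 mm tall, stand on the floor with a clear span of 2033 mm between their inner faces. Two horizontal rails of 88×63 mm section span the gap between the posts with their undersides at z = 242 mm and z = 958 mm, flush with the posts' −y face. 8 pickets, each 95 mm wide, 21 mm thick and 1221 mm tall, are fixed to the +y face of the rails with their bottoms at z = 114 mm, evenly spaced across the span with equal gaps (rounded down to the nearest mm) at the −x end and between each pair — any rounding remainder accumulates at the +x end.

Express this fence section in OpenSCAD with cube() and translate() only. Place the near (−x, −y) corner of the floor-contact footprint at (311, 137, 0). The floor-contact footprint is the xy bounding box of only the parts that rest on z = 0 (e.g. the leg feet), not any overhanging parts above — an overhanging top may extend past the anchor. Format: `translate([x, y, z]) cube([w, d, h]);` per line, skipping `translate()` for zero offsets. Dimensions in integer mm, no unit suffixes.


translate([311, 137, 0]) cube([88, 88, 1307]);
translate([2432, 137, 0]) cube([88, 88, 1307]);
translate([399, 137, 242]) cube([2033, 88, 63]);
translate([399, 137, 958]) cube([2033, 88, 63]);
translate([540, 225, 114]) cube([95, 21, 1221]);
translate([776, 225, 114]) cube([95, 21, 1221]);
translate([1012, 225, 114]) cube([95, 21, 1221]);
translate([1248, 225, 114]) cube([95, 21, 1221]);
translate([1484, 225, 114]) cube([95, 21, 1221]);
translate([1720, 225, 114]) cube([95, 21, 1221]);
translate([1956, 225, 114]) cube([95, 21, 1221]);
translate([2192, 225, 114]) cube([95, 21, 1221]);


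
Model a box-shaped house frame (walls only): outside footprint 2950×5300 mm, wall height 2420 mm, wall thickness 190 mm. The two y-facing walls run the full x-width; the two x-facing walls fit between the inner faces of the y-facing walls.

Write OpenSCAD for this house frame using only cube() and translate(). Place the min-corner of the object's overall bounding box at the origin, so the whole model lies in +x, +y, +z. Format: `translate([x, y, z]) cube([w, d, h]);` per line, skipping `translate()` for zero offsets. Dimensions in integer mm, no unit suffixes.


cube([2950, 190, 2420]);
translate([0, 5110, 0]) cube([2950, 190, 2420]);
translate([0, 190, 0]) cube([190, 4920, 2420]);
translate([2760, 190, 0]) cube([190, 4920, 2420]);


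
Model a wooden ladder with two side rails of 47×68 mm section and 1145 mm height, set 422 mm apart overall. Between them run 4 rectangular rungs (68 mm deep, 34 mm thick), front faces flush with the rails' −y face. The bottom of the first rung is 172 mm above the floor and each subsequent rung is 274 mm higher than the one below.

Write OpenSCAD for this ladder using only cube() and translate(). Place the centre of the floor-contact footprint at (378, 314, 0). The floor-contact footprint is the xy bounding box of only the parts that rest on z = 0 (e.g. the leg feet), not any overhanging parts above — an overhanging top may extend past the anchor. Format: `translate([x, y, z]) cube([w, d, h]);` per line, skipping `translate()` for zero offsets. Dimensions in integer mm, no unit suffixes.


// rung span = 422 - 2*47 = 328
// rung[k] z = 172 + k*274
translate([167, 280, 0]) cube([47, 68, 1145]);
translate([542, 280, 0]) cube([47, 68, 1145]);
translate([214, 280, 172]) cube([328, 68, 34]);
translate([214, 280, 446]) cube([328, 68, 34]);
translate([214, 280, 720]) cube([328, 68, 34]);
translate([214, 280, 994]) cube([328, 68, 34]);


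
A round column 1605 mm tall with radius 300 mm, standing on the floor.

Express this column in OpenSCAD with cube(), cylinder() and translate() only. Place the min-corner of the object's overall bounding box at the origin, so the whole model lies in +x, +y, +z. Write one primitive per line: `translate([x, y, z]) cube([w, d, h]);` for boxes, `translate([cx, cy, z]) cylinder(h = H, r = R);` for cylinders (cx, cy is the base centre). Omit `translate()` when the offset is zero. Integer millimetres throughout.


translate([300, 300, 0]) cylinder(h = 1605, r = 300);


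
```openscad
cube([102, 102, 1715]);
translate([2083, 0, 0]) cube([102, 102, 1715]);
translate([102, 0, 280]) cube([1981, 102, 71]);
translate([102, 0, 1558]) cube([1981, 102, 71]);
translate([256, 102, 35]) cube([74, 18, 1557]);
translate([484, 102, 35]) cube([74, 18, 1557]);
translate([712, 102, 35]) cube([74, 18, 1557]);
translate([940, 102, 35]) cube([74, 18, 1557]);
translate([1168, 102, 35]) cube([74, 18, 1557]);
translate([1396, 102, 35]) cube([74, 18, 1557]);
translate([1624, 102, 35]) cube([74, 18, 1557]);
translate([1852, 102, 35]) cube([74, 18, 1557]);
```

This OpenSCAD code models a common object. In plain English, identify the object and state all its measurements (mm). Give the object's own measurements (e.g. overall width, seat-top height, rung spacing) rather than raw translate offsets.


A fence section. Two 102×102 mm posts, 1715 mm tall, stand on the floor with a clear span of 1981 mm between their inner faces. Two horizontal rails of 102×71 mm section span the gap between the posts with their undersides at z = 280 mm and z = 1558 mm, flush with the posts' −y face. 8 pickets, each 74 mm wide, 18 mm thick and 1557 mm tall, are fixed to the +y face of the rails with their bottoms at z = 35 mm, spaced across the span with a 154 mm gap after the −x post and between neighbouring pickets, with 157 mm left before the +x post.


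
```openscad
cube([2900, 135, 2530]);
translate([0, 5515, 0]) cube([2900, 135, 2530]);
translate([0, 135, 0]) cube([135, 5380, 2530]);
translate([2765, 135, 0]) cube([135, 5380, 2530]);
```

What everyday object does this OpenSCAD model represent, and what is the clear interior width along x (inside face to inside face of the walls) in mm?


A house (or room) frame. The interior width is 2630 mm.

Four 2530 mm walls enclosing a rectangle with no floor or roof — a room or house frame. Outside width is 2900 mm and wall thickness is 135 mm, so the interior width is 2900 − 2 × 135 = 2630 mm.


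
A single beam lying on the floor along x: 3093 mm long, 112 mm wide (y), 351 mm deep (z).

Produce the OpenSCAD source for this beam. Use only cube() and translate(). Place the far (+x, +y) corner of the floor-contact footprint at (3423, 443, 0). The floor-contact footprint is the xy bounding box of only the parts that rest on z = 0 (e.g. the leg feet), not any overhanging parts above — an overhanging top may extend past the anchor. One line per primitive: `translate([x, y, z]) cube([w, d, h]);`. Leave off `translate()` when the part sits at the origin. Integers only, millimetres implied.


translate([330, 331, 0]) cube([3093, 112, 351]);


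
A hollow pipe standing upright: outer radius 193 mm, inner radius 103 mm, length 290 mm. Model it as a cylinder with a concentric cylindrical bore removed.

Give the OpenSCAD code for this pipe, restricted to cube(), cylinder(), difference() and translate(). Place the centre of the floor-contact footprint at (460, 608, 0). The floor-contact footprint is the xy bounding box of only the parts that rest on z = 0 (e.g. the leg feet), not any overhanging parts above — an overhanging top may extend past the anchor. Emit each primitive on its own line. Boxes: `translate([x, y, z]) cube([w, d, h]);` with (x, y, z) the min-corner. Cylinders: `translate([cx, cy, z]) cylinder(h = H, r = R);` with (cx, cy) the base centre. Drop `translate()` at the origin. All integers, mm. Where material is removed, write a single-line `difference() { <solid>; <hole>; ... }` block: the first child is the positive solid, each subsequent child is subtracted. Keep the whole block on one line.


difference() { translate([460, 608, 0]) cylinder(h = 290, r = 193); translate([460, 608, 0]) cylinder(h = 290, r = 103); }


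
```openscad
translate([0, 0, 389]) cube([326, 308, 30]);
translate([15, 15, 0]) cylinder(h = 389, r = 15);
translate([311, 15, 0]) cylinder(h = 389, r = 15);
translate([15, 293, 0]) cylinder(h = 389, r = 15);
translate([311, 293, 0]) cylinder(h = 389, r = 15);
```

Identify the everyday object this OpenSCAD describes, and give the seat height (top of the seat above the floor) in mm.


A stool. The seat height is 419 mm.

A 326×308×30 slab at z = 389 on four corner cylinders — a stool. The seat top is 389 + 30 = 419 mm.


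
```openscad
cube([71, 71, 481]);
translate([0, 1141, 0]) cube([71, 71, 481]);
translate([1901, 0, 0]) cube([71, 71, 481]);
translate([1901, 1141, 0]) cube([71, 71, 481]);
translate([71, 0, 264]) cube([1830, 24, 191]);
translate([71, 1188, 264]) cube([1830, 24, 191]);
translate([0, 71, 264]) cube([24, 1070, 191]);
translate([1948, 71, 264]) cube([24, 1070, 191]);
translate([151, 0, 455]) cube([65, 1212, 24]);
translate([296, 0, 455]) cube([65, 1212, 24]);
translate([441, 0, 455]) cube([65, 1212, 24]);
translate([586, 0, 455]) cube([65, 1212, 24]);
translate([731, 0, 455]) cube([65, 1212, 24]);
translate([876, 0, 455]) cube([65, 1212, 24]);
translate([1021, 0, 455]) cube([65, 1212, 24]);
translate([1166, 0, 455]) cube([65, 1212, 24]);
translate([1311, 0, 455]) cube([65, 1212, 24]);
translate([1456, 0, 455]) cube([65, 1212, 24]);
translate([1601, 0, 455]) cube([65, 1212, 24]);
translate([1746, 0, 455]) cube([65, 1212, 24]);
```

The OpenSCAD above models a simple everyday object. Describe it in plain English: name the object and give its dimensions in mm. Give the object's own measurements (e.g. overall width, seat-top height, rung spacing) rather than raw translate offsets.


A bed frame 1972 mm long (x) by 1212 mm wide (y). Four 71×71 mm corner posts, 481 mm tall, at the corners of the footprint. Four rails of 24 mm thickness and 191 mm height run between adjacent posts with their undersides at z = 264 mm, their outer faces flush with the outside of the frame (the two x-running rails run between the posts' inner faces; the two y-running rails run between the posts' inner faces). 12 slats, each 65 mm wide (x) and 24 mm thick, lie across the top of the two x-running rails, running the full 1212 mm width of the frame in y; along x they sit between the end posts with a 80 mm gap after the −x posts and between neighbouring slats, leaving 90 mm before the +x posts.


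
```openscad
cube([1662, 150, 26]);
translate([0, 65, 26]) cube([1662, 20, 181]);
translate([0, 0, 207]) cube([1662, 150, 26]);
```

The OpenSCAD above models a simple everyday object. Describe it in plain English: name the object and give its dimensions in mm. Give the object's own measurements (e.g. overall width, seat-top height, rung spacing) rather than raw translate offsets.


An I-beam lying along x, 1662 mm long. Overall section height 233 mm. Two flanges 150 mm wide (y) and 26 mm thick, one on the floor and one at the top; a web 20 mm thick runs between them, centred on the flange width.


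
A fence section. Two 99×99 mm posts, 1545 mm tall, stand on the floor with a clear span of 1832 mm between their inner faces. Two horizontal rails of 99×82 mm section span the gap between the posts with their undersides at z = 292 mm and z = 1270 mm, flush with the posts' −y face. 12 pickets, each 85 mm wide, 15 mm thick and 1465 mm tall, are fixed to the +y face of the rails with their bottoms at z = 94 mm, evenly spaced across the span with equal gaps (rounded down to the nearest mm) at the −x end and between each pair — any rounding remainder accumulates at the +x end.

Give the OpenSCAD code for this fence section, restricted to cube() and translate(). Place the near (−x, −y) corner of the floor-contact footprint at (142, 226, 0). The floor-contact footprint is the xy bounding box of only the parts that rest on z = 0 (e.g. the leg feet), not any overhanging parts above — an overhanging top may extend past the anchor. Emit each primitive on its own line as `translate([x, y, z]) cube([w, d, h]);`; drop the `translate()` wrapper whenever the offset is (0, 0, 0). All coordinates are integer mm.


translate([142, 226, 0]) cube([99, 99, 1545]);
translate([2073, 226, 0]) cube([99, 99, 1545]);
translate([241, 226, 292]) cube([1832, 99, 82]);
translate([241, 226, 1270]) cube([1832, 99, 82]);
translate([303, 325, 94]) cube([85, 15, 1465]);
translate([450, 325, 94]) cube([85, 15, 1465]);
translate([597, 325, 94]) cube([85, 15, 1465]);
translate([744, 325, 94]) cube([85, 15, 1465]);
translate([891, 325, 94]) cube([85, 15, 1465]);
translate([1038, 325, 94]) cube([85, 15, 1465]);
translate([1185, 325, 94]) cube([85, 15, 1465]);
translate([1332, 325, 94]) cube([85, 15, 1465]);
translate([1479, 325, 94]) cube([85, 15, 1465]);
translate([1626, 325, 94]) cube([85, 15, 1465]);
translate([1773, 325, 94]) cube([85, 15, 1465]);
translate([1920, 325, 94]) cube([85, 15, 1465]);


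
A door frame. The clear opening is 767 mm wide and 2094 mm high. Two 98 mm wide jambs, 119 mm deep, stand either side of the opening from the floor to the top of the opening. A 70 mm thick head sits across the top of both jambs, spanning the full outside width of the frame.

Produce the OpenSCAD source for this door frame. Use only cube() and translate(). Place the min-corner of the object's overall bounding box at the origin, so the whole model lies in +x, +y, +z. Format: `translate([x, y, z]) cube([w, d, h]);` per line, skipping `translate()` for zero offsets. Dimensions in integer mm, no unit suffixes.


cube([98, 119, 2094]);
translate([865, 0, 0]) cube([98, 119, 2094]);
translate([0, 0, 2094]) cube([963, 119, 70]);


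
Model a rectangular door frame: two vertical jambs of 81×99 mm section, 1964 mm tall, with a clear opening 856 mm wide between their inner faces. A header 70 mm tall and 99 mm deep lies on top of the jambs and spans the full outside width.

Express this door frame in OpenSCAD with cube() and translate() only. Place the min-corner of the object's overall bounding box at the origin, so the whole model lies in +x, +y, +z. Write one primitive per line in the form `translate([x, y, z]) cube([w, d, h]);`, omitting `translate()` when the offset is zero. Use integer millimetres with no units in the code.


cube([81, 99, 1964]);
translate([937, 0, 0]) cube([81, 99, 1964]);
translate([0, 0, 1964]) cube([1018, 99, 70]);


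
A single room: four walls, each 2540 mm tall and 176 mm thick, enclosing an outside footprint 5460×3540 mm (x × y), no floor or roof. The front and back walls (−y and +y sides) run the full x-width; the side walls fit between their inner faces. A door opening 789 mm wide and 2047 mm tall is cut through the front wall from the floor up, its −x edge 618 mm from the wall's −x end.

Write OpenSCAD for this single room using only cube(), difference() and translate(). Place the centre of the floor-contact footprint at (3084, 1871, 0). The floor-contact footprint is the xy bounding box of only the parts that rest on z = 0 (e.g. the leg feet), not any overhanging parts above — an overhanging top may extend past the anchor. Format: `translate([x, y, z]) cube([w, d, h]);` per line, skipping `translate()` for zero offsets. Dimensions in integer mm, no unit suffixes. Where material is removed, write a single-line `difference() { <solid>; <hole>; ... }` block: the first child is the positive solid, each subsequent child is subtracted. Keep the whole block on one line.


difference() { translate([354, 101, 0]) cube([5460, 176, 2540]); translate([972, 101, 0]) cube([789, 176, 2047]); }
translate([354, 3465, 0]) cube([5460, 176, 2540]);
translate([354, 277, 0]) cube([176, 3188, 2540]);
translate([5638, 277, 0]) cube([176, 3188, 2540]);


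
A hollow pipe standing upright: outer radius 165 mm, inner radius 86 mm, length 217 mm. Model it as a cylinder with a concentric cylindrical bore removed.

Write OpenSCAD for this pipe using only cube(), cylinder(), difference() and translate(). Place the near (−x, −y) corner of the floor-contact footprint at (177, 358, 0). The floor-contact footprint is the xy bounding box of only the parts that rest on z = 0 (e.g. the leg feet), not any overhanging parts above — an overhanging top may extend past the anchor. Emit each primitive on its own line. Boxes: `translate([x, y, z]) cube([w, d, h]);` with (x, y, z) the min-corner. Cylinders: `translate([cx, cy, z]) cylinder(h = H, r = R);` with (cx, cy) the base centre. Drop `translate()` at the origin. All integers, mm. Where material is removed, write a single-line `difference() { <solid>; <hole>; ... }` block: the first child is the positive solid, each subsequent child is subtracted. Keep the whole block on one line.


difference() { translate([342, 523, 0]) cylinder(h = 217, r = 165); translate([342, 523, 0]) cylinder(h = 217, r = 86); }


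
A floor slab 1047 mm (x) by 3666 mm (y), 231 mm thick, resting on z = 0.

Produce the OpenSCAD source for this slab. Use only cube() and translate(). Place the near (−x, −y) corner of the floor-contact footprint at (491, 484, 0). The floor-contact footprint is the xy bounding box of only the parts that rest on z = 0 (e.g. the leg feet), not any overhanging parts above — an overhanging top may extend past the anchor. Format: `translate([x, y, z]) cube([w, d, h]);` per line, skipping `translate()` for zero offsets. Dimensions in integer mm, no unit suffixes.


translate([491, 484, 0]) cube([1047, 3666, 231]);


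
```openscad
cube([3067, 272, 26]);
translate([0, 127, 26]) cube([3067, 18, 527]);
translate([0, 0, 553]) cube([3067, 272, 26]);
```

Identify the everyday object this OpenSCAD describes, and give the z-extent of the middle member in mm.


An I-beam. The web height is 527 mm.

Two wide flanges with a thin centred web — an I-beam. Overall 579 mm minus two 26 mm flanges gives a web of 579 − 2·26 = 527 mm.


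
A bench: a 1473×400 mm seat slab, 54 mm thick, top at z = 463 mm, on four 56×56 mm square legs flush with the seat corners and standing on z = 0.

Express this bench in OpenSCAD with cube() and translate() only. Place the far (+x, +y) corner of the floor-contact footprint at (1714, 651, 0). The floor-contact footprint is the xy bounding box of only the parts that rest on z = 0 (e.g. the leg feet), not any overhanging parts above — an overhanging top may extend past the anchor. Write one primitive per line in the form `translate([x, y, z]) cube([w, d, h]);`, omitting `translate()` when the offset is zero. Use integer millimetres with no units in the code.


translate([241, 251, 409]) cube([1473, 400, 54]);
translate([241, 251, 0]) cube([56, 56, 409]);
translate([241, 595, 0]) cube([56, 56, 409]);
translate([1658, 251, 0]) cube([56, 56, 409]);
translate([1658, 595, 0]) cube([56, 56, 409]);


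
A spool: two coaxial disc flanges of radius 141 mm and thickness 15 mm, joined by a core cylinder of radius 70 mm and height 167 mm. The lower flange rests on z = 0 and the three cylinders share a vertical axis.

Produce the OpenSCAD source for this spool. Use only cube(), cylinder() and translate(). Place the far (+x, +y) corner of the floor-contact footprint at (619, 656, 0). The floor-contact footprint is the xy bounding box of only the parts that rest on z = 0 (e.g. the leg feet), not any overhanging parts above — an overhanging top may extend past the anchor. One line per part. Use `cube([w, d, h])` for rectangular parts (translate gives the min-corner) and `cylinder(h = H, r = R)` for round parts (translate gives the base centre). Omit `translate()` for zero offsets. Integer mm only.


translate([478, 515, 0]) cylinder(h = 15, r = 141);
translate([478, 515, 15]) cylinder(h = 167, r = 70);
translate([478, 515, 182]) cylinder(h = 15, r = 141);


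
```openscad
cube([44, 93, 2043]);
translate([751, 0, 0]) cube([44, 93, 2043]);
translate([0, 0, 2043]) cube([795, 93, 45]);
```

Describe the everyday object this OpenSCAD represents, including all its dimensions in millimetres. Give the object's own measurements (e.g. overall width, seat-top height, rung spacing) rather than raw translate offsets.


A door frame. The clear opening is 707 mm wide and 2043 mm high. Two 44 mm wide jambs, 93 mm deep, stand either side of the opening from the floor to the top of the opening. A 45 mm thick head sits across the top of both jambs, spanning the full outside width of the frame.


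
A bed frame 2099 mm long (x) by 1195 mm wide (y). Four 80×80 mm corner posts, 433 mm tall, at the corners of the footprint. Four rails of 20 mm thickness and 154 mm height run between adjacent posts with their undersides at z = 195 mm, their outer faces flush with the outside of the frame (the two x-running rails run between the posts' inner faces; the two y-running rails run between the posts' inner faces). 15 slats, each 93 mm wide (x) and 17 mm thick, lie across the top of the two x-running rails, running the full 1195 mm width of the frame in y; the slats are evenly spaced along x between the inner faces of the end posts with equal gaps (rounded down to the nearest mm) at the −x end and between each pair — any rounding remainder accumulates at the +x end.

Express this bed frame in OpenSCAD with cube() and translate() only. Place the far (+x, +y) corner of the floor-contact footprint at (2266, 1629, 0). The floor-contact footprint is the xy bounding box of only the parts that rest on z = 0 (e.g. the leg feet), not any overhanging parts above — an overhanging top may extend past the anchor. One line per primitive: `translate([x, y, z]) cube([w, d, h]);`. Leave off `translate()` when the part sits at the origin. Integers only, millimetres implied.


// slat z = rail_z + rail_h = 195 + 154 = 349
// slat gap = ⌊(1939 − 15·93) / 16⌋ = 34
translate([167, 434, 0]) cube([80, 80, 433]);
translate([167, 1549, 0]) cube([80, 80, 433]);
translate([2186, 434, 0]) cube([80, 80, 433]);
translate([2186, 1549, 0]) cube([80, 80, 433]);
translate([247, 434, 195]) cube([1939, 20, 154]);
translate([247, 1609, 195]) cube([1939, 20, 154]);
translate([167, 514, 195]) cube([20, 1035, 154]);
translate([2246, 514, 195]) cube([20, 1035, 154]);
translate([281, 434, 349]) cube([93, 1195, 17]);
translate([408, 434, 349]) cube([93, 1195, 17]);
translate([535, 434, 349]) cube([93, 1195, 17]);
translate([662, 434, 349]) cube([93, 1195, 17]);
translate([789, 434, 349]) cube([93, 1195, 17]);
translate([916, 434, 349]) cube([93, 1195, 17]);
translate([1043, 434, 349]) cube([93, 1195, 17]);
translate([1170, 434, 349]) cube([93, 1195, 17]);
translate([1297, 434, 349]) cube([93, 1195, 17]);
translate([1424, 434, 349]) cube([93, 1195, 17]);
translate([1551, 434, 349]) cube([93, 1195, 17]);
translate([1678, 434, 349]) cube([93, 1195, 17]);
translate([1805, 434, 349]) cube([93, 1195, 17]);
translate([1932, 434, 349]) cube([93, 1195, 17]);
translate([2059, 434, 349]) cube([93, 1195, 17]);


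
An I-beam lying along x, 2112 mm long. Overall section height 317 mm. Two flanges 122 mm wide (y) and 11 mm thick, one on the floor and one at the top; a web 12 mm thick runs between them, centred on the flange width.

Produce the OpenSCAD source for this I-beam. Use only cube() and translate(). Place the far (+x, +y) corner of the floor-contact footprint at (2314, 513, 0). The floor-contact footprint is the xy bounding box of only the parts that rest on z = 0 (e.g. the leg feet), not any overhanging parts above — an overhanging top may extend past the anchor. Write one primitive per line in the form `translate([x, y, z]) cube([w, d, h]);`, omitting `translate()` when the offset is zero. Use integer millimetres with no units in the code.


translate([202, 391, 0]) cube([2112, 122, 11]);
translate([202, 446, 11]) cube([2112, 12, 295]);
translate([202, 391, 306]) cube([2112, 122, 11]);


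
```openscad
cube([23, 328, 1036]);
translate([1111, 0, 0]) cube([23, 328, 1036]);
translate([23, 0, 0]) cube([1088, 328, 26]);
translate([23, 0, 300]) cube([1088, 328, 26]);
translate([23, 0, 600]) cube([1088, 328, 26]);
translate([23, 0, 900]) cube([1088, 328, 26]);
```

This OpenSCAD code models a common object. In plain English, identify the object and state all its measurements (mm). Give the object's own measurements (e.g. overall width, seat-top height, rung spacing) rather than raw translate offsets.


An open bookshelf. Two side panels, each 23 mm thick, 328 mm deep and 1036 mm tall, stand 1134 mm apart (outside-to-outside). Between them sit 4 shelves, each 26 mm thick and 328 mm deep, spanning the full gap between the sides. The bottom shelf rests on the floor (its underside at z = 0) and the clear gap between one shelf's top and the next shelf's underside is 274 mm.


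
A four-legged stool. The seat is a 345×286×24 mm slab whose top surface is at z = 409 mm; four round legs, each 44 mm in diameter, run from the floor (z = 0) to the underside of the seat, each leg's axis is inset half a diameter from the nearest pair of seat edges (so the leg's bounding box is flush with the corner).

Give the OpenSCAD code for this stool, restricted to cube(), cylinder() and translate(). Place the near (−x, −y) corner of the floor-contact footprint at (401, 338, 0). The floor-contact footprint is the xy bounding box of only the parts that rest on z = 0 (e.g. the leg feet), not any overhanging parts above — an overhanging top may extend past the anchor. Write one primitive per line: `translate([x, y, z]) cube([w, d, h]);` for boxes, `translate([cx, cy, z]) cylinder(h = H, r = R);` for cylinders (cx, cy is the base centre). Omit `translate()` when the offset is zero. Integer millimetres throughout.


translate([401, 338, 385]) cube([345, 286, 24]);
translate([423, 360, 0]) cylinder(h = 385, r = 22);
translate([724, 360, 0]) cylinder(h = 385, r = 22);
translate([423, 602, 0]) cylinder(h = 385, r = 22);
translate([724, 602, 0]) cylinder(h = 385, r = 22);


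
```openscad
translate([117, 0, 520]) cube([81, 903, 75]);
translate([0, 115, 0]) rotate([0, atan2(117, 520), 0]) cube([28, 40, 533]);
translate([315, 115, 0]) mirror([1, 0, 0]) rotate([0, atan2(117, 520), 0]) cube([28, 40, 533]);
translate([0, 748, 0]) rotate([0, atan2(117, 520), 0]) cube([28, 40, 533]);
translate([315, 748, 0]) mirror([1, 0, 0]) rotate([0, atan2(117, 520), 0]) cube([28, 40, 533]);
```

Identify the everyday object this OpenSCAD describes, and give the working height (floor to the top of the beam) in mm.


A sawhorse. The overall height is 595 mm.

A beam across two mirrored pairs of raked legs — a sawhorse. The beam's underside is at z = 520 (matching the legs' vertical rise in atan2(117, 520)) and the beam is 75 mm tall, so its top is at 520 + 75 = 595 mm. The raked legs top out at the beam's underside, so that is the highest point.


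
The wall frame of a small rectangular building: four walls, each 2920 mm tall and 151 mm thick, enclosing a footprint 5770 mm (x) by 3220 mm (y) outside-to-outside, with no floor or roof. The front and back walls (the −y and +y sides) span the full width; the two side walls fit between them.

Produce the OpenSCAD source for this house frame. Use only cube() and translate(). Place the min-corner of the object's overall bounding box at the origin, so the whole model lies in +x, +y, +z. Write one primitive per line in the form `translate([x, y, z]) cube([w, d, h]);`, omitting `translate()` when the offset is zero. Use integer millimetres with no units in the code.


cube([5770, 151, 2920]);
translate([0, 3069, 0]) cube([5770, 151, 2920]);
translate([0, 151, 0]) cube([151, 2918, 2920]);
translate([5619, 151, 0]) cube([151, 2918, 2920]);
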